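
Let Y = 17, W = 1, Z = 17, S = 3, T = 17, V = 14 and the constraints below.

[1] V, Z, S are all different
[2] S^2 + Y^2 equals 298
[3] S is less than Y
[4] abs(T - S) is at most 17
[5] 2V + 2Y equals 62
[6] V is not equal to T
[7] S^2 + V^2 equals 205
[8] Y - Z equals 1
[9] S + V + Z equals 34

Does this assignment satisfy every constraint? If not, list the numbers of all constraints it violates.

Violated: 8.

[1] values 14, 17, 3 are pairwise distinct  true
[2] S^2 + Y^2 = 3^2 + 17^2 = 9 + 289 = 298  true
[3] S = 3, Y = 17; 3 < 17  true
[4] abs(17 - 3) = 14; 14 ≤ 17  true
[5] 2V + 2Y = 2(14) + 2(17) = 62  true
[6] V = 14, T = 17; distinct  true
[7] S^2 + V^2 = 3^2 + 14^2 = 9 + 196 = 205  true
[8] Y - Z = 17 - 17 = 0, not 1  false
[9] S + V + Z = 3 + 14 + 17 = 34  true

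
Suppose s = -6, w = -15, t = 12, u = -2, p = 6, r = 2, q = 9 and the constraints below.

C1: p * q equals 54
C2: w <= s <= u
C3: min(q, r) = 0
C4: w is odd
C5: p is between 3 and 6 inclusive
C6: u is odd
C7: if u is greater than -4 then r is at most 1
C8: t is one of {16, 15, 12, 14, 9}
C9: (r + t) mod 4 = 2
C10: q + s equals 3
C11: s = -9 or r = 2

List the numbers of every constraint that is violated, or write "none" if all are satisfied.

Constraints 3, 6, and 7 are violated.

C1: p * q = 6 * 9 = 54 — satisfied.
C2: values -15 <= -6 <= -2 — satisfied.
C3: min(9, 2) = 2, not 0 — violated.
C4: w = -15 is odd — satisfied.
C5: p = 6 lies in [3, 6] — satisfied.
C6: u = -2 is even — violated.
C7: u = -2 > -4, so we need r ≤ 1; but r = 2 > 1 — violated.
C8: t = 12 is in {16, 15, 12, 14, 9} — satisfied.
C9: r + t = 14; 14 mod 4 = 2 — satisfied.
C10: q + s = 9 + (-6) = 3 — satisfied.
C11: s = -6 ≠ -9, but r = 2 = 2 (second disjunct) — satisfied.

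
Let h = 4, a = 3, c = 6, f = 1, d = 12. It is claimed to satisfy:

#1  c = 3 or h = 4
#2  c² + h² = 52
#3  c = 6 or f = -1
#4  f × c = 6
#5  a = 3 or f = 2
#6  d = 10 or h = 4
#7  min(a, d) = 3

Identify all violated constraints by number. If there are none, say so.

The assignment satisfies every constraint.

#1 c = 6 ≠ 3, but h = 4 = 4 (second disjunct) — holds.
#2 c² + h² = 6² + 4² = 36 + 16 = 52 — holds.
#3 c = 6 = 6 (first disjunct) — holds.
#4 f × c = 1 × 6 = 6 — holds.
#5 a = 3 = 3 (first disjunct) — holds.
#6 d = 12 ≠ 10, but h = 4 = 4 (second disjunct) — holds.
#7 min(3, 12) = 3 — holds.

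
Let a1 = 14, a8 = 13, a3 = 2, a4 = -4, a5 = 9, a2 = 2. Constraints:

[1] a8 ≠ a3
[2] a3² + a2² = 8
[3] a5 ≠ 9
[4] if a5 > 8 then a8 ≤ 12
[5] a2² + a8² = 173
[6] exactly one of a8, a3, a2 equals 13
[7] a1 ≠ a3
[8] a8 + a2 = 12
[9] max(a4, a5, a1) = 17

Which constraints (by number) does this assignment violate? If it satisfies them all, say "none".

[1] a8 = 13, a3 = 2; distinct  ✔
[2] a3² + a2² = 2² + 2² = 4 + 4 = 8  ✔
[3] a5 = 9, but 9 is required to differ  ✘
[4] a5 = 9 > 8, so we need a8 ≤ 12; but a8 = 13 > 12  ✘
[5] a2² + a8² = 2² + 13² = 4 + 169 = 173  ✔
[6] a8=13, a3=2, a2=2; 1 of them equals 13  ✔
[7] a1 = 14, a3 = 2; distinct  ✔
[8] a8 + a2 = 13 + 2 = 15, not 12  ✘
[9] max(-4, 9, 14) = 14, not 17  ✘

No — constraints 3, 4, 8, and 9 are not satisfied.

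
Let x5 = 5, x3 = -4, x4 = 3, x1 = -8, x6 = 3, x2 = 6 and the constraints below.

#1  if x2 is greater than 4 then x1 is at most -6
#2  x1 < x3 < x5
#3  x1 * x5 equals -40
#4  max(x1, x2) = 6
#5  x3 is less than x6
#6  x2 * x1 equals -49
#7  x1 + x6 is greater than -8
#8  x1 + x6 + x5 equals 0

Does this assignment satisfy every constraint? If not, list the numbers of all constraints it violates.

No — constraint 6 is not satisfied.

#1 x2 = 6 > 4, so we need x1 ≤ -6; x1 = -8 ≤ -6  OK
#2 values -8 < -4 < 5  OK
#3 x1 * x5 = -8 * 5 = -40  OK
#4 max(-8, 6) = 6  OK
#5 x3 = -4, x6 = 3; -4 < 3  OK
#6 x2 * x1 = 6 * (-8) = -48, not -49  FAIL
#7 x1 + x6 = -8 + 3 = -5; -5 > -8  OK
#8 x1 + x6 + x5 = -8 + 3 + 5 = 0  OK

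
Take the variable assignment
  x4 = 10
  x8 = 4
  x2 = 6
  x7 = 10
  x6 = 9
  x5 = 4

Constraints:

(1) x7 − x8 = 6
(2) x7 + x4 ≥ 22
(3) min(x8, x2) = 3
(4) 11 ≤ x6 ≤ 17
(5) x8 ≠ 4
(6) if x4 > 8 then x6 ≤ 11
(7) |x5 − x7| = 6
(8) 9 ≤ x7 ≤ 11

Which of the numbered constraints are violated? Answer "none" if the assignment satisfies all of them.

(1) x7 − x8 = 10 − 4 = 6  true
(2) x7 + x4 = 10 + 10 = 20; 20 < 22, bound 22 not met  false
(3) min(4, 6) = 4, not 3  false
(4) x6 = 9 is outside [11, 17]  false
(5) x8 = 4, but 4 is required to differ  false
(6) x4 = 10 > 8, so we need x6 ≤ 11; x6 = 9 ≤ 11  true
(7) |4 − 10| = 6  true
(8) x7 = 10 lies in [9, 11]  true

Constraints 2, 3, 4, 5 are violated.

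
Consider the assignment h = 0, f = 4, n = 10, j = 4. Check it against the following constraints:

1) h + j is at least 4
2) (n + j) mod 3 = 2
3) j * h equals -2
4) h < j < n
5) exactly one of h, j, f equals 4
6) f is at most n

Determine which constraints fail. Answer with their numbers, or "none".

Constraints 3, 5 do not hold.

1) h + j = 0 + 4 = 4; 4 ≥ 4  yes
2) n + j = 14; 14 mod 3 = 2  yes
3) j * h = 4 * 0 = 0, not -2  no
4) values 0 < 4 < 10  yes
5) h=0, j=4, f=4; 2 of them equal 4, not exactly one  no
6) f = 4, n = 10; 4 ≤ 10  yes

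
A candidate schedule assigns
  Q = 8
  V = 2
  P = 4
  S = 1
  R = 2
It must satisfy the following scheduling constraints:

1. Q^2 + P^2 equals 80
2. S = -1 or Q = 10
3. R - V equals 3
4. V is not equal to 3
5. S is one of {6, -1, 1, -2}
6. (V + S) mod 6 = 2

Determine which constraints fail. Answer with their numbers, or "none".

No — constraints 2, 3, and 6 are not satisfied.

1. Q^2 + P^2 = 8^2 + 4^2 = 64 + 16 = 80  OK
2. S = 1 ≠ -1 and Q = 8 ≠ 10; both disjuncts false  FAIL
3. R - V = 2 - 2 = 0, not 3  FAIL
4. V = 2, and 2 ≠ 3  OK
5. S = 1 is in {6, -1, 1, -2}  OK
6. V + S = 3; 3 mod 6 = 3, not 2  FAIL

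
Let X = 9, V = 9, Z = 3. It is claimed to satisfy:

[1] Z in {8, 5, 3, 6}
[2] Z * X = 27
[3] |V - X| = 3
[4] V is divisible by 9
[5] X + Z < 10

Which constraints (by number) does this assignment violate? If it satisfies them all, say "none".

[1] Z = 3 is in {8, 5, 3, 6} — holds.
[2] Z * X = 3 * 9 = 27 — holds.
[3] |9 - 9| = 0, not 3 — fails.
[4] 9 / 9 = 1, so 9 divides 9 — holds.
[5] X + Z = 9 + 3 = 12; 12 ≥ 10, bound 10 not met — fails.

Constraints 3, 5 are violated.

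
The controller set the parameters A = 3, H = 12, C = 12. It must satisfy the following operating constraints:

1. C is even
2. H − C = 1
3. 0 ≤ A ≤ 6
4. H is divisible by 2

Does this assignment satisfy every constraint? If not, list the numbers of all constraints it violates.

The assignment fails constraint 2.

1. C = 12 is even — satisfied.
2. H − C = 12 − 12 = 0, not 1 — violated.
3. A = 3 lies in [0, 6] — satisfied.
4. 12 / 2 = 6, so 2 divides 12 — satisfied.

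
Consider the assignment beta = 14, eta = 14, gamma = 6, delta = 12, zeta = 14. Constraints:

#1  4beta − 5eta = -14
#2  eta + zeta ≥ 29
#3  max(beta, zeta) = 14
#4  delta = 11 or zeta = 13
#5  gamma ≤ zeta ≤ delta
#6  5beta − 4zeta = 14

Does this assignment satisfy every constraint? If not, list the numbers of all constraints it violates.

#1 4beta − 5eta = 4(14) − 5(14) = -14 — holds.
#2 eta + zeta = 14 + 14 = 28; 28 < 29, bound 29 not met — does not hold.
#3 max(14, 14) = 14 — holds.
#4 delta = 12 ≠ 11 and zeta = 14 ≠ 13; both disjuncts false — does not hold.
#5 values 6, 14, 12; zeta = 14 is not ≤ delta = 12 — does not hold.
#6 5beta − 4zeta = 5(14) − 4(14) = 14 — holds.

Constraints 2, 4, and 5 do not hold.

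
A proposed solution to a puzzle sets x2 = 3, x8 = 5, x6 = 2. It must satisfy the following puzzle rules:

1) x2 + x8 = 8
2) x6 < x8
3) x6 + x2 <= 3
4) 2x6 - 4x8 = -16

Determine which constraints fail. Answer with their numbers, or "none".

1) x2 + x8 = 3 + 5 = 8 — OK.
2) x6 = 2, x8 = 5; 2 < 5 — OK.
3) x6 + x2 = 2 + 3 = 5; 5 > 3, bound 3 not met — violated.
4) 2x6 - 4x8 = 2(2) - 4(5) = -16 — OK.

No — constraint 3 is not satisfied.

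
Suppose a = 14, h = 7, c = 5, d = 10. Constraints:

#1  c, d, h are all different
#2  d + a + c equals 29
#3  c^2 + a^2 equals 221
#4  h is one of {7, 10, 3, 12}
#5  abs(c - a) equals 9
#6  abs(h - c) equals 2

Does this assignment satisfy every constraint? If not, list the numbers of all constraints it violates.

#1 values 5, 10, 7 are pairwise distinct  yes
#2 d + a + c = 10 + 14 + 5 = 29  yes
#3 c^2 + a^2 = 5^2 + 14^2 = 25 + 196 = 221  yes
#4 h = 7 is in {7, 10, 3, 12}  yes
#5 abs(5 - 14) = 9  yes
#6 abs(7 - 5) = 2  yes

The assignment satisfies every constraint.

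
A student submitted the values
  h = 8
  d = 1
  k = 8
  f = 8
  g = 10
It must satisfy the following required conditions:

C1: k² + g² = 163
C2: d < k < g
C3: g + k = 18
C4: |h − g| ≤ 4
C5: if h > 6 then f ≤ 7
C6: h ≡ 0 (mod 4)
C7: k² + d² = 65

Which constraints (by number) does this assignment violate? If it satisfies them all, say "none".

Constraints 1 and 5 are violated.

C1: k² + g² = 8² + 10² = 64 + 100 = 164, not 163 — does not hold.
C2: values 1 < 8 < 10 — holds.
C3: g + k = 10 + 8 = 18 — holds.
C4: |8 − 10| = 2; 2 ≤ 4 — holds.
C5: h = 8 > 6, so we need f ≤ 7; but f = 8 > 7 — does not hold.
C6: 8 mod 4 = 0 — holds.
C7: k² + d² = 8² + 1² = 64 + 1 = 65 — holds.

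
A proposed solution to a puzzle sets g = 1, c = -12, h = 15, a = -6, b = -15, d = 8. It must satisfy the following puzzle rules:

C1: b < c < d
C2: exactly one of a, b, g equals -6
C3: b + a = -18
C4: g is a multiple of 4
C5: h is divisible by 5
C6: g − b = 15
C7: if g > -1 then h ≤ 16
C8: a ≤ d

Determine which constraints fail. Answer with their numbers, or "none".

C1: values -15 < -12 < 8 — holds.
C2: a=-6, b=-15, g=1; 1 of them equals -6 — holds.
C3: b + a = -15 + (-6) = -21, not -18 — does not hold.
C4: 1 = 4×0 + 1, so 4 does not divide 1 — does not hold.
C5: 15 / 5 = 3, so 5 divides 15 — holds.
C6: g − b = 1 − (-15) = 16, not 15 — does not hold.
C7: g = 1 > -1, so we need h ≤ 16; h = 15 ≤ 16 — holds.
C8: a = -6, d = 8; -6 ≤ 8 — holds.

Violated: 3, 4, and 6.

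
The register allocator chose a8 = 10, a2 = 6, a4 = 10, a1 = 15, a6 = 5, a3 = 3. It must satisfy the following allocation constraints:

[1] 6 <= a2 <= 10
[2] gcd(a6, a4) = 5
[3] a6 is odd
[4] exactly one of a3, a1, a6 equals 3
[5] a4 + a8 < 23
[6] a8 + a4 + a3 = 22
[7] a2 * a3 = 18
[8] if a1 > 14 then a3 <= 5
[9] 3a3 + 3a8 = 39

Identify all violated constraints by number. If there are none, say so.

Constraint 6 does not hold.

[1] a2 = 6 lies in [6, 10] — satisfied.
[2] gcd(5, 10) = 5 — satisfied.
[3] a6 = 5 is odd — satisfied.
[4] a3=3, a1=15, a6=5; 1 of them equals 3 — satisfied.
[5] a4 + a8 = 10 + 10 = 20; 20 < 23 — satisfied.
[6] a8 + a4 + a3 = 10 + 10 + 3 = 23, not 22 — violated.
[7] a2 * a3 = 6 * 3 = 18 — satisfied.
[8] a1 = 15 > 14, so we need a3 ≤ 5; a3 = 3 ≤ 5 — satisfied.
[9] 3a3 + 3a8 = 3(3) + 3(10) = 39 — satisfied.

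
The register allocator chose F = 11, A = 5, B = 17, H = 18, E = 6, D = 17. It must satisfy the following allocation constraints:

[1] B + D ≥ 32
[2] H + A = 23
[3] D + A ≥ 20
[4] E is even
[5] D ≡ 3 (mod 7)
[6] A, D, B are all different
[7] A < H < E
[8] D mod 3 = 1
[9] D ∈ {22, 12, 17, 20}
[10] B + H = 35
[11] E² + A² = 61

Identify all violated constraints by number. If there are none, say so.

The assignment fails constraints 6, 7, 8.

[1] B + D = 17 + 17 = 34; 34 ≥ 32 — holds.
[2] H + A = 18 + 5 = 23 — holds.
[3] D + A = 17 + 5 = 22; 22 ≥ 20 — holds.
[4] E = 6 is even — holds.
[5] 17 mod 7 = 3 — holds.
[6] D = B = 17, not all different — does not hold.
[7] values 5, 18, 6; H = 18 is not < E = 6 — does not hold.
[8] 17 mod 3 = 2, not 1 — does not hold.
[9] D = 17 is in {22, 12, 17, 20} — holds.
[10] B + H = 17 + 18 = 35 — holds.
[11] E² + A² = 6² + 5² = 36 + 25 = 61 — holds.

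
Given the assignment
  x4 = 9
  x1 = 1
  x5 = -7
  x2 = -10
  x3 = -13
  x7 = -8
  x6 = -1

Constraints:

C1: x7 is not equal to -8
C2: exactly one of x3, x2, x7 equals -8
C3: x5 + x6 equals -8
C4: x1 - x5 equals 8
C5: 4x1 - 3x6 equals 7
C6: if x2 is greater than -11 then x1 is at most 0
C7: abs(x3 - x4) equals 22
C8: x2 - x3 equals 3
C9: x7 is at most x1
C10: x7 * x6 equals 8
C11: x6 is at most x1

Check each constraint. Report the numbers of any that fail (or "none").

Constraints 1 and 6 do not hold.

C1: x7 = -8, but -8 is required to differ  ✘
C2: x3=-13, x2=-10, x7=-8; 1 of them equals -8  ✔
C3: x5 + x6 = -7 + (-1) = -8  ✔
C4: x1 - x5 = 1 - (-7) = 8  ✔
C5: 4x1 - 3x6 = 4(1) - 3(-1) = 7  ✔
C6: x2 = -10 > -11, so we need x1 ≤ 0; but x1 = 1 > 0  ✘
C7: abs(-13 - 9) = 22  ✔
C8: x2 - x3 = -10 - (-13) = 3  ✔
C9: x7 = -8, x1 = 1; -8 ≤ 1  ✔
C10: x7 * x6 = -8 * (-1) = 8  ✔
C11: x6 = -1, x1 = 1; -1 ≤ 1  ✔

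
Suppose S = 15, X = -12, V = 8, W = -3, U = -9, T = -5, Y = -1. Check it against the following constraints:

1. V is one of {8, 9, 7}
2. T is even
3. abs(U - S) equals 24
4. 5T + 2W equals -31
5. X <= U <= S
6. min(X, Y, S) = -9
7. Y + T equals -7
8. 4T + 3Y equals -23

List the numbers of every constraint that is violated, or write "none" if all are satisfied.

No — constraints 2, 6, 7 are not satisfied.

1. V = 8 is in {8, 9, 7}  holds
2. T = -5 is odd  fails
3. abs(-9 - 15) = 24  holds
4. 5T + 2W = 5(-5) + 2(-3) = -31  holds
5. values -12 <= -9 <= 15  holds
6. min(-12, -1, 15) = -12, not -9  fails
7. Y + T = -1 + (-5) = -6, not -7  fails
8. 4T + 3Y = 4(-5) + 3(-1) = -23  holds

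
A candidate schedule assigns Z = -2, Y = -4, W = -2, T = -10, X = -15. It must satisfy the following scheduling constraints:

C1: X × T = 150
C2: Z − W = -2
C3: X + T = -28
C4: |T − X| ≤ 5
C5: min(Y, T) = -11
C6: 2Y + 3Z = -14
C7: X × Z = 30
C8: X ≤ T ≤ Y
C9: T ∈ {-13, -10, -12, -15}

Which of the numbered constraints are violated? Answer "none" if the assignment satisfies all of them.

No — constraints 2, 3, and 5 are not satisfied.

C1: X × T = -15 × (-10) = 150 — OK.
C2: Z − W = -2 − (-2) = 0, not -2 — violated.
C3: X + T = -15 + (-10) = -25, not -28 — violated.
C4: |-10 − (-15)| = 5; 5 ≤ 5 — OK.
C5: min(-4, -10) = -10, not -11 — violated.
C6: 2Y + 3Z = 2(-4) + 3(-2) = -14 — OK.
C7: X × Z = -15 × (-2) = 30 — OK.
C8: values -15 ≤ -10 ≤ -4 — OK.
C9: T = -10 is in {-13, -10, -12, -15} — OK.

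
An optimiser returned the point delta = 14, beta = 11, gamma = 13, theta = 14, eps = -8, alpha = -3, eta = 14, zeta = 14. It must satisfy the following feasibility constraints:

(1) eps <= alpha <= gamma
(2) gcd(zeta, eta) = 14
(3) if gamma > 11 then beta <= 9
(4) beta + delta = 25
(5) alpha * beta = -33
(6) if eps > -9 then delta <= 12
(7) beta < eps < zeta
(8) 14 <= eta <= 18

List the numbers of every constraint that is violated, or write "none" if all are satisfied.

(1) values -8 <= -3 <= 13  yes
(2) gcd(14, 14) = 14  yes
(3) gamma = 13 > 11, so we need beta ≤ 9; but beta = 11 > 9  no
(4) beta + delta = 11 + 14 = 25  yes
(5) alpha * beta = -3 * 11 = -33  yes
(6) eps = -8 > -9, so we need delta ≤ 12; but delta = 14 > 12  no
(7) values 11, -8, 14; beta = 11 is not < eps = -8  no
(8) eta = 14 lies in [14, 18]  yes

Violated: 3, 6, 7.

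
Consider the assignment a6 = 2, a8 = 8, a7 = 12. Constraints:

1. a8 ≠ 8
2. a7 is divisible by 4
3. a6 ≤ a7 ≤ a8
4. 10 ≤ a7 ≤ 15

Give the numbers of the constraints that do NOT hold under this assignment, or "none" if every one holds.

1. a8 = 8, but 8 is required to differ  ✘
2. 12 / 4 = 3, so 4 divides 12  ✔
3. values 2, 12, 8; a7 = 12 is not ≤ a8 = 8  ✘
4. a7 = 12 lies in [10, 15]  ✔

Constraints 1 and 3 do not hold.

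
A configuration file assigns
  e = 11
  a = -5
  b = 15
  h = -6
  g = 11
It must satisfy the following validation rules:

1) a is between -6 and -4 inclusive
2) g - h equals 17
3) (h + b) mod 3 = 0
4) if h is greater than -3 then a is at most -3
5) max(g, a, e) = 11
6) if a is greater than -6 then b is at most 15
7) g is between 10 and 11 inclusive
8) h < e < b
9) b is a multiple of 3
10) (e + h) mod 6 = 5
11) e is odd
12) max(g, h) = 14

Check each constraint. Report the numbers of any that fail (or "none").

The assignment fails constraint 12.

1) a = -5 lies in [-6, -4] — holds.
2) g - h = 11 - (-6) = 17 — holds.
3) h + b = 9; 9 mod 3 = 0 — holds.
4) h = -6, not > -3; antecedent false, conditional vacuously true — holds.
5) max(11, -5, 11) = 11 — holds.
6) a = -5 > -6, so we need b ≤ 15; b = 15 ≤ 15 — holds.
7) g = 11 lies in [10, 11] — holds.
8) values -6 < 11 < 15 — holds.
9) 15 / 3 = 5, so 3 divides 15 — holds.
10) e + h = 5; 5 mod 6 = 5 — holds.
11) e = 11 is odd — holds.
12) max(11, -6) = 11, not 14 — fails.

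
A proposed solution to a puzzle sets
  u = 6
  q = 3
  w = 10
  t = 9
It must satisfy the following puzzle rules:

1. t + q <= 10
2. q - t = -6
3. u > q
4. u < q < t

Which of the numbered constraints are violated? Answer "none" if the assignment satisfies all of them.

1. t + q = 9 + 3 = 12; 12 > 10, bound 10 not met — fails.
2. q - t = 3 - 9 = -6 — holds.
3. u = 6, q = 3; 6 > 3 — holds.
4. values 6, 3, 9; u = 6 is not < q = 3 — fails.

The assignment fails constraints 1 and 4.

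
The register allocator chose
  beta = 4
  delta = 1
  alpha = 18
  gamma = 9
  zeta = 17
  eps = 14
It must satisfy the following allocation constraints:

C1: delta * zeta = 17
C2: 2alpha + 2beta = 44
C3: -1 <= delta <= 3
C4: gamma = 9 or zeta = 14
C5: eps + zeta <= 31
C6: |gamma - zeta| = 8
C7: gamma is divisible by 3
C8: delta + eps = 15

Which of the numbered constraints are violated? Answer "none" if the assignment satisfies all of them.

C1: delta * zeta = 1 * 17 = 17 — OK.
C2: 2alpha + 2beta = 2(18) + 2(4) = 44 — OK.
C3: delta = 1 lies in [-1, 3] — OK.
C4: gamma = 9 = 9 (first disjunct) — OK.
C5: eps + zeta = 14 + 17 = 31; 31 ≤ 31 — OK.
C6: |9 - 17| = 8 — OK.
C7: 9 / 3 = 3, so 3 divides 9 — OK.
C8: delta + eps = 1 + 14 = 15 — OK.

The assignment satisfies every constraint.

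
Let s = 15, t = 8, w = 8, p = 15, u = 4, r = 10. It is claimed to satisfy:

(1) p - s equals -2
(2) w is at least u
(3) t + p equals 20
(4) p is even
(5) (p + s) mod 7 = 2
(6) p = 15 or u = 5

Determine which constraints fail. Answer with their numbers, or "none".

Constraints 1, 3, and 4 do not hold.

(1) p - s = 15 - 15 = 0, not -2  FAIL
(2) w = 8, u = 4; 8 ≥ 4  OK
(3) t + p = 8 + 15 = 23, not 20  FAIL
(4) p = 15 is odd  FAIL
(5) p + s = 30; 30 mod 7 = 2  OK
(6) p = 15 = 15 (first disjunct)  OK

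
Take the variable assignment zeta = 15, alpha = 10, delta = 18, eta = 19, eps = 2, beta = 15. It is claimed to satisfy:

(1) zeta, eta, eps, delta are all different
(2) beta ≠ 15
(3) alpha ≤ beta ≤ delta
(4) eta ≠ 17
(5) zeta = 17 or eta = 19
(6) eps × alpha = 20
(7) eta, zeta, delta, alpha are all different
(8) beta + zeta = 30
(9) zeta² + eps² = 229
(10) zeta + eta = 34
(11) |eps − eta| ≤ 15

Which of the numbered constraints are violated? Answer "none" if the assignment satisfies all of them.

No — constraints 2, 11 are not satisfied.

(1) values 15, 19, 2, 18 are pairwise distinct — OK.
(2) beta = 15, but 15 is required to differ — violated.
(3) values 10 ≤ 15 ≤ 18 — OK.
(4) eta = 19, and 19 ≠ 17 — OK.
(5) zeta = 15 ≠ 17, but eta = 19 = 19 (second disjunct) — OK.
(6) eps × alpha = 2 × 10 = 20 — OK.
(7) values 19, 15, 18, 10 are pairwise distinct — OK.
(8) beta + zeta = 15 + 15 = 30 — OK.
(9) zeta² + eps² = 15² + 2² = 225 + 4 = 229 — OK.
(10) zeta + eta = 15 + 19 = 34 — OK.
(11) |2 − 19| = 17; 17 > 15, exceeds bound 15 — violated.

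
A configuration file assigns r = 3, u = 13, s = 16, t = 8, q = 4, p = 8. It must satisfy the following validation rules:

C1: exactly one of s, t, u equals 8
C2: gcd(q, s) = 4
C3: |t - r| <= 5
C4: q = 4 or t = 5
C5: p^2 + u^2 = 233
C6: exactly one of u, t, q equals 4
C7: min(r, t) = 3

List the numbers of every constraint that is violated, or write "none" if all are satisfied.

C1: s=16, t=8, u=13; 1 of them equals 8 — holds.
C2: gcd(4, 16) = 4 — holds.
C3: |8 - 3| = 5; 5 ≤ 5 — holds.
C4: q = 4 = 4 (first disjunct) — holds.
C5: p^2 + u^2 = 8^2 + 13^2 = 64 + 169 = 233 — holds.
C6: u=13, t=8, q=4; 1 of them equals 4 — holds.
C7: min(3, 8) = 3 — holds.

The assignment satisfies every constraint.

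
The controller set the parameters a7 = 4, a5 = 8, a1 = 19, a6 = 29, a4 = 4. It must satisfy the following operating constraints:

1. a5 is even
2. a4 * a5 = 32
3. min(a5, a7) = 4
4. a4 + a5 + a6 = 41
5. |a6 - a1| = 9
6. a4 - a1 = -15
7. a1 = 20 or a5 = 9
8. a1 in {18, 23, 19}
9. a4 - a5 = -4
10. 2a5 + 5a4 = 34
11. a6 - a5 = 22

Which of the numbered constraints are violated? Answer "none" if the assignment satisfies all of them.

1. a5 = 8 is even  OK
2. a4 * a5 = 4 * 8 = 32  OK
3. min(8, 4) = 4  OK
4. a4 + a5 + a6 = 4 + 8 + 29 = 41  OK
5. |29 - 19| = 10, not 9  FAIL
6. a4 - a1 = 4 - 19 = -15  OK
7. a1 = 19 ≠ 20 and a5 = 8 ≠ 9; both disjuncts false  FAIL
8. a1 = 19 is in {18, 23, 19}  OK
9. a4 - a5 = 4 - 8 = -4  OK
10. 2a5 + 5a4 = 2(8) + 5(4) = 36, not 34  FAIL
11. a6 - a5 = 29 - 8 = 21, not 22  FAIL

Constraints 5, 7, 10, 11 are violated.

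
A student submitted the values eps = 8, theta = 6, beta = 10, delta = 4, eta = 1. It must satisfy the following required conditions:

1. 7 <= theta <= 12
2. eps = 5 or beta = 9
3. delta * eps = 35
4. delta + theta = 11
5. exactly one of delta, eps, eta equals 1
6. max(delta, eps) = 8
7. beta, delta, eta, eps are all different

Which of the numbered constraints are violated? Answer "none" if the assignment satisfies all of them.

1. theta = 6 is outside [7, 12] — fails.
2. eps = 8 ≠ 5 and beta = 10 ≠ 9; both disjuncts false — fails.
3. delta * eps = 4 * 8 = 32, not 35 — fails.
4. delta + theta = 4 + 6 = 10, not 11 — fails.
5. delta=4, eps=8, eta=1; 1 of them equals 1 — holds.
6. max(4, 8) = 8 — holds.
7. values 10, 4, 1, 8 are pairwise distinct — holds.

Constraints 1, 2, 3, and 4 do not hold.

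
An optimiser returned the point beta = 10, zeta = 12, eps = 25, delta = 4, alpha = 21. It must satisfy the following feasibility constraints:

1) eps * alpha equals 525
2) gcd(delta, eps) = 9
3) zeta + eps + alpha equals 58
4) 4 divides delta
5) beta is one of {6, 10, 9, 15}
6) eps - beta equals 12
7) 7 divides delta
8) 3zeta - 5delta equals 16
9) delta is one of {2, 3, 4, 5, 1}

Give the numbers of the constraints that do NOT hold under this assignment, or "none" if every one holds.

1) eps * alpha = 25 * 21 = 525 — OK.
2) gcd(4, 25) = 1, not 9 — violated.
3) zeta + eps + alpha = 12 + 25 + 21 = 58 — OK.
4) 4 / 4 = 1, so 4 divides 4 — OK.
5) beta = 10 is in {6, 10, 9, 15} — OK.
6) eps - beta = 25 - 10 = 15, not 12 — violated.
7) 4 = 7*0 + 4, so 7 does not divide 4 — violated.
8) 3zeta - 5delta = 3(12) - 5(4) = 16 — OK.
9) delta = 4 is in {2, 3, 4, 5, 1} — OK.

Constraints 2, 6, and 7 do not hold.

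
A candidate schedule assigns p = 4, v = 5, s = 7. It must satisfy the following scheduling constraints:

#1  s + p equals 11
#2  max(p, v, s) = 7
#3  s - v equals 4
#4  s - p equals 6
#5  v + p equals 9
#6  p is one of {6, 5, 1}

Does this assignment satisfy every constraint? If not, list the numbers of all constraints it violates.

Constraints 3, 4, 6 do not hold.

#1 s + p = 7 + 4 = 11  ✔
#2 max(4, 5, 7) = 7  ✔
#3 s - v = 7 - 5 = 2, not 4  ✘
#4 s - p = 7 - 4 = 3, not 6  ✘
#5 v + p = 5 + 4 = 9  ✔
#6 p = 4 is not in {6, 5, 1}  ✘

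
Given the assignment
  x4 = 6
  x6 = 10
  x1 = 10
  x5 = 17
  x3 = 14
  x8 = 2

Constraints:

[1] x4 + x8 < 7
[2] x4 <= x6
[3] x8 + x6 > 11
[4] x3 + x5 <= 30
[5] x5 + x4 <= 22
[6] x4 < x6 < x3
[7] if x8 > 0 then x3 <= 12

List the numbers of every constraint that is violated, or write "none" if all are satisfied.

[1] x4 + x8 = 6 + 2 = 8; 8 ≥ 7, bound 7 not met  no
[2] x4 = 6, x6 = 10; 6 ≤ 10  yes
[3] x8 + x6 = 2 + 10 = 12; 12 > 11  yes
[4] x3 + x5 = 14 + 17 = 31; 31 > 30, bound 30 not met  no
[5] x5 + x4 = 17 + 6 = 23; 23 > 22, bound 22 not met  no
[6] values 6 < 10 < 14  yes
[7] x8 = 2 > 0, so we need x3 ≤ 12; but x3 = 14 > 12  no

No — constraints 1, 4, 5, 7 are not satisfied.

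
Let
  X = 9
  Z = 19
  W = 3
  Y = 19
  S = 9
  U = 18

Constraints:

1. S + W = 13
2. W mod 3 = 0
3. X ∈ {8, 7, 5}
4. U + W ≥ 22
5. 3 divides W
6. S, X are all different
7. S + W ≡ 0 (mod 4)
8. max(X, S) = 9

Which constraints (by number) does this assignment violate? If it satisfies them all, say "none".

No — constraints 1, 3, 4, and 6 are not satisfied.

1. S + W = 9 + 3 = 12, not 13 — violated.
2. 3 mod 3 = 0 — OK.
3. X = 9 is not in {8, 7, 5} — violated.
4. U + W = 18 + 3 = 21; 21 < 22, bound 22 not met — violated.
5. 3 / 3 = 1, so 3 divides 3 — OK.
6. S = X = 9, not all different — violated.
7. S + W = 12; 12 mod 4 = 0 — OK.
8. max(9, 9) = 9 — OK.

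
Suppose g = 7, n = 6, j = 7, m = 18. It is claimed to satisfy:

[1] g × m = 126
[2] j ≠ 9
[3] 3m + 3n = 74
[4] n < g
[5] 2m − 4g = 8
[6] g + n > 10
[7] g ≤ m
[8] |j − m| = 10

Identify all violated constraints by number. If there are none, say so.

[1] g × m = 7 × 18 = 126  ✔
[2] j = 7, and 7 ≠ 9  ✔
[3] 3m + 3n = 3(18) + 3(6) = 72, not 74  ✘
[4] n = 6, g = 7; 6 < 7  ✔
[5] 2m − 4g = 2(18) − 4(7) = 8  ✔
[6] g + n = 7 + 6 = 13; 13 > 10  ✔
[7] g = 7, m = 18; 7 ≤ 18  ✔
[8] |7 − 18| = 11, not 10  ✘

The assignment fails constraints 3, 8.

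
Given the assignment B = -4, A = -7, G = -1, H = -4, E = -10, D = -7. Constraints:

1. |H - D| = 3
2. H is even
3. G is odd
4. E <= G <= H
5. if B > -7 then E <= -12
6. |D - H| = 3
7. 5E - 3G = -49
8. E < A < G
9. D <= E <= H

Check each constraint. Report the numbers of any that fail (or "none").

1. |-4 - (-7)| = 3  holds
2. H = -4 is even  holds
3. G = -1 is odd  holds
4. values -10, -1, -4; G = -1 is not <= H = -4  fails
5. B = -4 > -7, so we need E ≤ -12; but E = -10 > -12  fails
6. |-7 - (-4)| = 3  holds
7. 5E - 3G = 5(-10) - 3(-1) = -47, not -49  fails
8. values -10 < -7 < -1  holds
9. values -7, -10, -4; D = -7 is not <= E = -10  fails

The assignment fails constraints 4, 5, 7, and 9.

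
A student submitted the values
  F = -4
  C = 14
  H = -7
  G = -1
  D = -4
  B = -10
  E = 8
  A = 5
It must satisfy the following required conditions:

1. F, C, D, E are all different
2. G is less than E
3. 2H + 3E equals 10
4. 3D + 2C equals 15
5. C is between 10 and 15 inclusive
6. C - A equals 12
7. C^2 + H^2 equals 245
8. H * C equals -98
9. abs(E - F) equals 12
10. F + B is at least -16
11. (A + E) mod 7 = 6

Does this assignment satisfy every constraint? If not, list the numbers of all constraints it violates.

Constraints 1, 4, 6 are violated.

1. F = D = -4, not all different — fails.
2. G = -1, E = 8; -1 < 8 — holds.
3. 2H + 3E = 2(-7) + 3(8) = 10 — holds.
4. 3D + 2C = 3(-4) + 2(14) = 16, not 15 — fails.
5. C = 14 lies in [10, 15] — holds.
6. C - A = 14 - 5 = 9, not 12 — fails.
7. C^2 + H^2 = 14^2 + (-7)^2 = 196 + 49 = 245 — holds.
8. H * C = -7 * 14 = -98 — holds.
9. abs(8 - (-4)) = 12 — holds.
10. F + B = -4 + (-10) = -14; -14 ≥ -16 — holds.
11. A + E = 13; 13 mod 7 = 6 — holds.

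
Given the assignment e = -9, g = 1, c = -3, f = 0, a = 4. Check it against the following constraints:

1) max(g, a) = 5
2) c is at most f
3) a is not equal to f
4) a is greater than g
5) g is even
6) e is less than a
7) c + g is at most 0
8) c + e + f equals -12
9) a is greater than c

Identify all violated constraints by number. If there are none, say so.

Constraints 1, 5 do not hold.

1) max(1, 4) = 4, not 5 — violated.
2) c = -3, f = 0; -3 ≤ 0 — satisfied.
3) a = 4, f = 0; distinct — satisfied.
4) a = 4, g = 1; 4 > 1 — satisfied.
5) g = 1 is odd — violated.
6) e = -9, a = 4; -9 < 4 — satisfied.
7) c + g = -3 + 1 = -2; -2 ≤ 0 — satisfied.
8) c + e + f = -3 + (-9) + 0 = -12 — satisfied.
9) a = 4, c = -3; 4 > -3 — satisfied.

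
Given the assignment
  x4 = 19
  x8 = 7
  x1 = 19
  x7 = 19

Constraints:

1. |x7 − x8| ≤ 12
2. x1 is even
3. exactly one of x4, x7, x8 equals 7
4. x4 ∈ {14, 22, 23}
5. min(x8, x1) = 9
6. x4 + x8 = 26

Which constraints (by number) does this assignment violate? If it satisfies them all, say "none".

1. |19 − 7| = 12; 12 ≤ 12 — satisfied.
2. x1 = 19 is odd — violated.
3. x4=19, x7=19, x8=7; 1 of them equals 7 — satisfied.
4. x4 = 19 is not in {14, 22, 23} — violated.
5. min(7, 19) = 7, not 9 — violated.
6. x4 + x8 = 19 + 7 = 26 — satisfied.

Constraints 2, 4, 5 are violated.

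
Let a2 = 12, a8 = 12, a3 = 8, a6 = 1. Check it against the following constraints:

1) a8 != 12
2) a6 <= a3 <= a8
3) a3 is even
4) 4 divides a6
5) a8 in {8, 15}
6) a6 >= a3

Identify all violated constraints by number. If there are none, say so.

1) a8 = 12, but 12 is required to differ  false
2) values 1 <= 8 <= 12  true
3) a3 = 8 is even  true
4) 1 = 4*0 + 1, so 4 does not divide 1  false
5) a8 = 12 is not in {8, 15}  false
6) a6 = 1, a3 = 8; 1 < 8 (want ≥)  false

No — constraints 1, 4, 5, 6 are not satisfied.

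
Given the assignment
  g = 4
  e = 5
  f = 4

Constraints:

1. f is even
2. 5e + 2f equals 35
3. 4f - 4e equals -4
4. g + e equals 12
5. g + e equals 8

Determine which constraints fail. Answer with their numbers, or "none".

The assignment fails constraints 2, 4, and 5.

1. f = 4 is even — holds.
2. 5e + 2f = 5(5) + 2(4) = 33, not 35 — fails.
3. 4f - 4e = 4(4) - 4(5) = -4 — holds.
4. g + e = 4 + 5 = 9, not 12 — fails.
5. g + e = 4 + 5 = 9, not 8 — fails.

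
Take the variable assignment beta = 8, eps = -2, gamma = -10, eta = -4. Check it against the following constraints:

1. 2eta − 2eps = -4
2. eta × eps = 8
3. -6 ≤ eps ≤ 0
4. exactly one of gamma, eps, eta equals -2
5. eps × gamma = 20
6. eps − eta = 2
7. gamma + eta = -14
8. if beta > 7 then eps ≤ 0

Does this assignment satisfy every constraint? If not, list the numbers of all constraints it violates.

All constraints are satisfied.

1. 2eta − 2eps = 2(-4) − 2(-2) = -4 — satisfied.
2. eta × eps = -4 × (-2) = 8 — satisfied.
3. eps = -2 lies in [-6, 0] — satisfied.
4. gamma=-10, eps=-2, eta=-4; 1 of them equals -2 — satisfied.
5. eps × gamma = -2 × (-10) = 20 — satisfied.
6. eps − eta = -2 − (-4) = 2 — satisfied.
7. gamma + eta = -10 + (-4) = -14 — satisfied.
8. beta = 8 > 7, so we need eps ≤ 0; eps = -2 ≤ 0 — satisfied.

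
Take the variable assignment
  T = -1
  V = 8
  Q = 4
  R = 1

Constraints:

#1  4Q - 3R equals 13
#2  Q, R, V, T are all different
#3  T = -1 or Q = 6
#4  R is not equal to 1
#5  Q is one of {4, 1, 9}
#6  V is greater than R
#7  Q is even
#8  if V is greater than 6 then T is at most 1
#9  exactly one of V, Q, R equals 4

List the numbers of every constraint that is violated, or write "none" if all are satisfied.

The assignment fails constraint 4.

#1 4Q - 3R = 4(4) - 3(1) = 13  holds
#2 values 4, 1, 8, -1 are pairwise distinct  holds
#3 T = -1 = -1 (first disjunct)  holds
#4 R = 1, but 1 is required to differ  fails
#5 Q = 4 is in {4, 1, 9}  holds
#6 V = 8, R = 1; 8 > 1  holds
#7 Q = 4 is even  holds
#8 V = 8 > 6, so we need T ≤ 1; T = -1 ≤ 1  holds
#9 V=8, Q=4, R=1; 1 of them equals 4  holds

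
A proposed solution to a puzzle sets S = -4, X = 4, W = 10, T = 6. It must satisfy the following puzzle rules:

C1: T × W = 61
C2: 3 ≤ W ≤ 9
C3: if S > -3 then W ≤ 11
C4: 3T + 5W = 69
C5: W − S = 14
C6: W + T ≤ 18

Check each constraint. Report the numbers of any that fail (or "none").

Constraints 1, 2, and 4 do not hold.

C1: T × W = 6 × 10 = 60, not 61  ✗
C2: W = 10 is outside [3, 9]  ✗
C3: S = -4, not > -3; antecedent false, conditional vacuously true  ✓
C4: 3T + 5W = 3(6) + 5(10) = 68, not 69  ✗
C5: W − S = 10 − (-4) = 14  ✓
C6: W + T = 10 + 6 = 16; 16 ≤ 18  ✓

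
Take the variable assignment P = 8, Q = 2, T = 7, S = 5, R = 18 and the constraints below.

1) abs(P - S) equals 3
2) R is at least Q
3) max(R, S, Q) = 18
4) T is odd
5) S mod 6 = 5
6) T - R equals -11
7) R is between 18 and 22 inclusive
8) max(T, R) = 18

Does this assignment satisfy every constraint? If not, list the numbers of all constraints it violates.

Yes — all constraints hold.

1) abs(8 - 5) = 3 — OK.
2) R = 18, Q = 2; 18 ≥ 2 — OK.
3) max(18, 5, 2) = 18 — OK.
4) T = 7 is odd — OK.
5) 5 mod 6 = 5 — OK.
6) T - R = 7 - 18 = -11 — OK.
7) R = 18 lies in [18, 22] — OK.
8) max(7, 18) = 18 — OK.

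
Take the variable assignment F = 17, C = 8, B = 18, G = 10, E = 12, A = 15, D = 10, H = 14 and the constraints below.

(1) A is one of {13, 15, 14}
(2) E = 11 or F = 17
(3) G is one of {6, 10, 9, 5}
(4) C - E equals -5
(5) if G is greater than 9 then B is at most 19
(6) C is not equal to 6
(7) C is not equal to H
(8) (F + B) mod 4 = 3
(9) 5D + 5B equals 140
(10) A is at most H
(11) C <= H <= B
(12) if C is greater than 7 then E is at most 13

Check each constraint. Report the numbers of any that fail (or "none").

(1) A = 15 is in {13, 15, 14}  holds
(2) E = 12 ≠ 11, but F = 17 = 17 (second disjunct)  holds
(3) G = 10 is in {6, 10, 9, 5}  holds
(4) C - E = 8 - 12 = -4, not -5  fails
(5) G = 10 > 9, so we need B ≤ 19; B = 18 ≤ 19  holds
(6) C = 8, and 8 ≠ 6  holds
(7) C = 8, H = 14; distinct  holds
(8) F + B = 35; 35 mod 4 = 3  holds
(9) 5D + 5B = 5(10) + 5(18) = 140  holds
(10) A = 15, H = 14; 15 > 14 (want ≤)  fails
(11) values 8 <= 14 <= 18  holds
(12) C = 8 > 7, so we need E ≤ 13; E = 12 ≤ 13  holds

Violated: 4 and 10.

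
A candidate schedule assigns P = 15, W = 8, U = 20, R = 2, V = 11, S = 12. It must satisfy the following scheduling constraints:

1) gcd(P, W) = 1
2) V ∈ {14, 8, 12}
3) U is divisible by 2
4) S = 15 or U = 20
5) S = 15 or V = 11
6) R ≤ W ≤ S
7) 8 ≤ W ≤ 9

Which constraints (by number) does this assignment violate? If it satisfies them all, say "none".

Constraint 2 does not hold.

1) gcd(15, 8) = 1 — holds.
2) V = 11 is not in {14, 8, 12} — fails.
3) 20 / 2 = 10, so 2 divides 20 — holds.
4) S = 12 ≠ 15, but U = 20 = 20 (second disjunct) — holds.
5) S = 12 ≠ 15, but V = 11 = 11 (second disjunct) — holds.
6) values 2 ≤ 8 ≤ 12 — holds.
7) W = 8 lies in [8, 9] — holds.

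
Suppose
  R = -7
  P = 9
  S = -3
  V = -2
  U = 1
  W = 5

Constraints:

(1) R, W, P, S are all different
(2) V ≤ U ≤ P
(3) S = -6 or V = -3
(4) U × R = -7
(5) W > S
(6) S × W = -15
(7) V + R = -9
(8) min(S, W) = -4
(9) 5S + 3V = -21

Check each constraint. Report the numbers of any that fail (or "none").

Constraints 3 and 8 do not hold.

(1) values -7, 5, 9, -3 are pairwise distinct  ✔
(2) values -2 ≤ 1 ≤ 9  ✔
(3) S = -3 ≠ -6 and V = -2 ≠ -3; both disjuncts false  ✘
(4) U × R = 1 × (-7) = -7  ✔
(5) W = 5, S = -3; 5 > -3  ✔
(6) S × W = -3 × 5 = -15  ✔
(7) V + R = -2 + (-7) = -9  ✔
(8) min(-3, 5) = -3, not -4  ✘
(9) 5S + 3V = 5(-3) + 3(-2) = -21  ✔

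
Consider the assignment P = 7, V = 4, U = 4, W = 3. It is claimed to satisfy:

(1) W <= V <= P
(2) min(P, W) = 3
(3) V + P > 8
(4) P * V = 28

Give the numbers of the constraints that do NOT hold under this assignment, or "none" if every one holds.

None — every constraint holds.

(1) values 3 <= 4 <= 7  holds
(2) min(7, 3) = 3  holds
(3) V + P = 4 + 7 = 11; 11 > 8  holds
(4) P * V = 7 * 4 = 28  holds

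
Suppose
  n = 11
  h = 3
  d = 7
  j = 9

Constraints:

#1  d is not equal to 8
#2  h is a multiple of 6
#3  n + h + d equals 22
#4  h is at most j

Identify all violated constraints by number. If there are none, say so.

#1 d = 7, and 7 ≠ 8 — holds.
#2 3 = 6*0 + 3, so 6 does not divide 3 — fails.
#3 n + h + d = 11 + 3 + 7 = 21, not 22 — fails.
#4 h = 3, j = 9; 3 ≤ 9 — holds.

The assignment fails constraints 2, 3.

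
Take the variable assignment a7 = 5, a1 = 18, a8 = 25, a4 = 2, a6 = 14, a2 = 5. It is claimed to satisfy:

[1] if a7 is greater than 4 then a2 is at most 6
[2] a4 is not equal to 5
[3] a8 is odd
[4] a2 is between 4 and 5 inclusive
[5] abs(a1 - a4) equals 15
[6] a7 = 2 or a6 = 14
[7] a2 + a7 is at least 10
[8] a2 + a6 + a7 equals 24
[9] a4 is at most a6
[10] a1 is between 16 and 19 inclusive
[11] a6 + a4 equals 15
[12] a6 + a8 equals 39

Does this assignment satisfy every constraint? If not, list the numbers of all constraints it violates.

Violated: 5, 11.

[1] a7 = 5 > 4, so we need a2 ≤ 6; a2 = 5 ≤ 6 — satisfied.
[2] a4 = 2, and 2 ≠ 5 — satisfied.
[3] a8 = 25 is odd — satisfied.
[4] a2 = 5 lies in [4, 5] — satisfied.
[5] abs(18 - 2) = 16, not 15 — violated.
[6] a7 = 5 ≠ 2, but a6 = 14 = 14 (second disjunct) — satisfied.
[7] a2 + a7 = 5 + 5 = 10; 10 ≥ 10 — satisfied.
[8] a2 + a6 + a7 = 5 + 14 + 5 = 24 — satisfied.
[9] a4 = 2, a6 = 14; 2 ≤ 14 — satisfied.
[10] a1 = 18 lies in [16, 19] — satisfied.
[11] a6 + a4 = 14 + 2 = 16, not 15 — violated.
[12] a6 + a8 = 14 + 25 = 39 — satisfied.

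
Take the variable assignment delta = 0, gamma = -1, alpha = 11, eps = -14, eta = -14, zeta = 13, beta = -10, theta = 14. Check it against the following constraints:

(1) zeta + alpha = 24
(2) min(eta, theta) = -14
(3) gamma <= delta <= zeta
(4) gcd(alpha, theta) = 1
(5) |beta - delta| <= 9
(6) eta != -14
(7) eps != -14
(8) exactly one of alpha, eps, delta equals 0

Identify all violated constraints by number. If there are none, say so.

(1) zeta + alpha = 13 + 11 = 24  ✔
(2) min(-14, 14) = -14  ✔
(3) values -1 <= 0 <= 13  ✔
(4) gcd(11, 14) = 1  ✔
(5) |-10 - 0| = 10; 10 > 9, exceeds bound 9  ✘
(6) eta = -14, but -14 is required to differ  ✘
(7) eps = -14, but -14 is required to differ  ✘
(8) alpha=11, eps=-14, delta=0; 1 of them equals 0  ✔

No — constraints 5, 6, and 7 are not satisfied.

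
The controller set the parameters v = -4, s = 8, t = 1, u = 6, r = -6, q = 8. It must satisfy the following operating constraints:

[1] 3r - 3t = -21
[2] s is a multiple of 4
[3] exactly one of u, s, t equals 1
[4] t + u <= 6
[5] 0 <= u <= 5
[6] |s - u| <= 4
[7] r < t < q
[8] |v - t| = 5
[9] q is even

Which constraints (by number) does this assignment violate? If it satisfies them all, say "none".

Constraints 4, 5 are violated.

[1] 3r - 3t = 3(-6) - 3(1) = -21  holds
[2] 8 / 4 = 2, so 4 divides 8  holds
[3] u=6, s=8, t=1; 1 of them equals 1  holds
[4] t + u = 1 + 6 = 7; 7 > 6, bound 6 not met  fails
[5] u = 6 is outside [0, 5]  fails
[6] |8 - 6| = 2; 2 ≤ 4  holds
[7] values -6 < 1 < 8  holds
[8] |-4 - 1| = 5  holds
[9] q = 8 is even  holds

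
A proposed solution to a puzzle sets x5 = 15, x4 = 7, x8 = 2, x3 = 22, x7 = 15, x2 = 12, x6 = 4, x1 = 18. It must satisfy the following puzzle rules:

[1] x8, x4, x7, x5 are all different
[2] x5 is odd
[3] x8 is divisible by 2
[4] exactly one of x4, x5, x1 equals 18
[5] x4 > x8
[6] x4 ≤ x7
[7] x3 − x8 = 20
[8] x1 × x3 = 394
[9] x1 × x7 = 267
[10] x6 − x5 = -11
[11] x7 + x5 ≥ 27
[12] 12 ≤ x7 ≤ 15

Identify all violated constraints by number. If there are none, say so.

No — constraints 1, 8, and 9 are not satisfied.

[1] x7 = x5 = 15, not all different — violated.
[2] x5 = 15 is odd — satisfied.
[3] 2 / 2 = 1, so 2 divides 2 — satisfied.
[4] x4=7, x5=15, x1=18; 1 of them equals 18 — satisfied.
[5] x4 = 7, x8 = 2; 7 > 2 — satisfied.
[6] x4 = 7, x7 = 15; 7 ≤ 15 — satisfied.
[7] x3 − x8 = 22 − 2 = 20 — satisfied.
[8] x1 × x3 = 18 × 22 = 396, not 394 — violated.
[9] x1 × x7 = 18 × 15 = 270, not 267 — violated.
[10] x6 − x5 = 4 − 15 = -11 — satisfied.
[11] x7 + x5 = 15 + 15 = 30; 30 ≥ 27 — satisfied.
[12] x7 = 15 lies in [12, 15] — satisfied.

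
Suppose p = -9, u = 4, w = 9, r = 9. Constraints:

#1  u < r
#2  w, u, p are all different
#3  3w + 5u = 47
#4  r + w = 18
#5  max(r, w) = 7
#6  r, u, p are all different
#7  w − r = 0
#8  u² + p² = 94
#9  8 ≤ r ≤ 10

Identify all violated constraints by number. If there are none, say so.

#1 u = 4, r = 9; 4 < 9 — satisfied.
#2 values 9, 4, -9 are pairwise distinct — satisfied.
#3 3w + 5u = 3(9) + 5(4) = 47 — satisfied.
#4 r + w = 9 + 9 = 18 — satisfied.
#5 max(9, 9) = 9, not 7 — violated.
#6 values 9, 4, -9 are pairwise distinct — satisfied.
#7 w − r = 9 − 9 = 0 — satisfied.
#8 u² + p² = 4² + (-9)² = 16 + 81 = 97, not 94 — violated.
#9 r = 9 lies in [8, 10] — satisfied.

No — constraints 5, 8 are not satisfied.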